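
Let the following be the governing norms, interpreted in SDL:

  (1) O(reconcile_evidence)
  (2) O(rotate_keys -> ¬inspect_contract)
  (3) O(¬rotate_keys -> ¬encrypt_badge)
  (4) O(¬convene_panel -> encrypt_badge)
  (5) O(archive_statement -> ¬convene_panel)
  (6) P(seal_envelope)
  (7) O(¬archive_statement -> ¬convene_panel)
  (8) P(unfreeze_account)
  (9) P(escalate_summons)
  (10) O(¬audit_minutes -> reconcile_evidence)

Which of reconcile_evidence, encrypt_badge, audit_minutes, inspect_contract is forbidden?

Premises 7 and 5 cover both cases: O(¬archive_statement -> ¬convene_panel) and O(archive_statement -> ¬convene_panel). Since ¬archive_statement ∨ archive_statement is a tautology, O(¬convene_panel) follows.
Applying K to premise 4 (O(¬convene_panel -> encrypt_badge)) and O(¬convene_panel) yields O(encrypt_badge).
The contrapositive of premise 3 (O(¬rotate_keys -> ¬encrypt_badge)) is O(encrypt_badge -> rotate_keys), and O(encrypt_badge) is already established, so O(rotate_keys).
With premise 2, O(rotate_keys -> ¬inspect_contract), the K-axiom yields O(¬inspect_contract).
So O(¬inspect_contract) holds, i.e. inspect_contract is forbidden. None of the other listed options is forbidden under the premises.

inspect_contract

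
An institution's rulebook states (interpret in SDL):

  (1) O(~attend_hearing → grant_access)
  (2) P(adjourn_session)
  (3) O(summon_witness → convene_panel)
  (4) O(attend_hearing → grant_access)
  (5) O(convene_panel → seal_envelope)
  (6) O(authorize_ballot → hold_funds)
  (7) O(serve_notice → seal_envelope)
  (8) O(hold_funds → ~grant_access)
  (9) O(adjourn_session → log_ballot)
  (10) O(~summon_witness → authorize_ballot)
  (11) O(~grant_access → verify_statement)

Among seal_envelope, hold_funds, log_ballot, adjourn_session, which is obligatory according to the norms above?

By case analysis on ~attend_hearing: premise 1 gives O(~attend_hearing → grant_access) and premise 4 gives O(attend_hearing → grant_access), so O(grant_access) either way.
The contrapositive of premise 8 (O(hold_funds → ~grant_access)) is O(grant_access → ~hold_funds), and O(grant_access) is already established, so O(~hold_funds).
Premise 6 is O(authorize_ballot → hold_funds); contrapositively O(~hold_funds → ~authorize_ballot). Since O(~hold_funds) holds, K gives O(~authorize_ballot).
Premise 10 is O(~summon_witness → authorize_ballot); contrapositively O(~authorize_ballot → summon_witness). Since O(~authorize_ballot) holds, K gives O(summon_witness).
Applying K to premise 3 (O(summon_witness → convene_panel)) and O(summon_witness) yields O(convene_panel).
Premise 5 is O(convene_panel → seal_envelope); since O(convene_panel), deontic closure gives O(seal_envelope).
So O(seal_envelope) holds — seal_envelope is obligatory. None of the other listed options is made obligatory by any chain of premises.

seal_envelope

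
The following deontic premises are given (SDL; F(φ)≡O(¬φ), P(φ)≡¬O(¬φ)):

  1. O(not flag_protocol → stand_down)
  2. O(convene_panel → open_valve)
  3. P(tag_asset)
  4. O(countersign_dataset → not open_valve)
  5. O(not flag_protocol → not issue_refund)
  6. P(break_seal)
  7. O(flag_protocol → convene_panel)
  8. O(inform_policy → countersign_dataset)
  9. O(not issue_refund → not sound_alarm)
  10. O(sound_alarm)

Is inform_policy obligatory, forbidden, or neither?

Premise 10 states O(sound_alarm) outright.
The contrapositive of premise 9 (O(not issue_refund → not sound_alarm)) is O(sound_alarm → issue_refund), and O(sound_alarm) is already established, so O(issue_refund).
The contrapositive of premise 5 (O(not flag_protocol → not issue_refund)) is O(issue_refund → flag_protocol), and O(issue_refund) is already established, so O(flag_protocol).
From O(flag_protocol) and premise 7, O(flag_protocol → convene_panel), we obtain O(convene_panel).
With premise 2, O(convene_panel → open_valve), the K-axiom yields O(open_valve).
The contrapositive of premise 4 (O(countersign_dataset → not open_valve)) is O(open_valve → not countersign_dataset), and O(open_valve) is already established, so O(not countersign_dataset).
The contrapositive of premise 8 (O(inform_policy → countersign_dataset)) is O(not countersign_dataset → not inform_policy), and O(not countersign_dataset) is already established, so O(not inform_policy).
Premises 1, 3, 6 do not contribute to this derivation.
Thus O(not inform_policy), which is F(inform_policy): inform_policy is forbidden.

Forbidden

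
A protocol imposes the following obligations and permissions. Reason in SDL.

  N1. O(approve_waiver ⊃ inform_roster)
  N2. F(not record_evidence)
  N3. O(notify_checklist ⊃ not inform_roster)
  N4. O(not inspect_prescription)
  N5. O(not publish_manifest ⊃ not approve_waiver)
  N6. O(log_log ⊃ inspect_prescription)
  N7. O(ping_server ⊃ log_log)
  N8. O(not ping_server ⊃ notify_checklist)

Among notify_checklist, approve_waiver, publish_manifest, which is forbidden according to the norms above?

Premise 4 states O(not inspect_prescription) outright.
The contrapositive of premise 6 (O(log_log ⊃ inspect_prescription)) is O(not inspect_prescription ⊃ not log_log), and O(not inspect_prescription) is already established, so O(not log_log).
The contrapositive of premise 7 (O(ping_server ⊃ log_log)) is O(not log_log ⊃ not ping_server), and O(not log_log) is already established, so O(not ping_server).
From O(not ping_server) and premise 8, O(not ping_server ⊃ notify_checklist), we obtain O(notify_checklist).
From O(notify_checklist) and premise 3, O(notify_checklist ⊃ not inform_roster), we obtain O(not inform_roster).
The contrapositive of premise 1 (O(approve_waiver ⊃ inform_roster)) is O(not inform_roster ⊃ not approve_waiver), and O(not inform_roster) is already established, so O(not approve_waiver).
So O(not approve_waiver) holds, i.e. approve_waiver is forbidden. None of the other listed options is forbidden under the premises.

approve_waiver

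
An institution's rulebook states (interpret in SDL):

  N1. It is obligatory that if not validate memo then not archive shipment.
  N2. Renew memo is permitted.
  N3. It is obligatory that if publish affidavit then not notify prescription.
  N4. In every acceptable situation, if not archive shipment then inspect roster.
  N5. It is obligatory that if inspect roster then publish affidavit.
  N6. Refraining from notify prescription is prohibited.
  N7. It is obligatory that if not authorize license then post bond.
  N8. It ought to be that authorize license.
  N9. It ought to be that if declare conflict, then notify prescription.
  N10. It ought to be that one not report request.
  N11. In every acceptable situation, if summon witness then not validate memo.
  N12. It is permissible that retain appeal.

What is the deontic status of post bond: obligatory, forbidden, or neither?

Premise 7 is O(¬authorize_license → post_bond), but O(¬authorize_license) is not derivable from the premises, so it does not yield O(post_bond).
No premise or chain of K-axiom applications forces O(post_bond), and none forces O(¬post_bond). So post_bond is neither obligatory nor forbidden under these norms.

Neither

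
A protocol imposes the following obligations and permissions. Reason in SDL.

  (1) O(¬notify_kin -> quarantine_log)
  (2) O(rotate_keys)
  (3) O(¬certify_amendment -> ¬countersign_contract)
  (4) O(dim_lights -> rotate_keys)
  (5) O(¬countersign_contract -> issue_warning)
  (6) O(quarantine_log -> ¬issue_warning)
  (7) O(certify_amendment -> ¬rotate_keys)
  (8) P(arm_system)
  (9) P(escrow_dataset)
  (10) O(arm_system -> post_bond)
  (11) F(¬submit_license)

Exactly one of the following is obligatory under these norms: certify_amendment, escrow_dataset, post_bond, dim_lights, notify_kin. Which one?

notify_kin

Premise 2 states O(rotate_keys) outright.
Premise 7, O(certify_amendment -> ¬rotate_keys), contraposes to O(rotate_keys -> ¬certify_amendment); with O(rotate_keys) we get O(¬certify_amendment).
From O(¬certify_amendment) and premise 3, O(¬certify_amendment -> ¬countersign_contract), we obtain O(¬countersign_contract).
Premise 5 is O(¬countersign_contract -> issue_warning); since O(¬countersign_contract), deontic closure gives O(issue_warning).
The contrapositive of premise 6 (O(quarantine_log -> ¬issue_warning)) is O(issue_warning -> ¬quarantine_log), and O(issue_warning) is already established, so O(¬quarantine_log).
The contrapositive of premise 1 (O(¬notify_kin -> quarantine_log)) is O(¬quarantine_log -> notify_kin), and O(¬quarantine_log) is already established, so O(notify_kin).
So O(notify_kin) holds — notify_kin is obligatory. None of the other listed options is made obligatory by any chain of premises.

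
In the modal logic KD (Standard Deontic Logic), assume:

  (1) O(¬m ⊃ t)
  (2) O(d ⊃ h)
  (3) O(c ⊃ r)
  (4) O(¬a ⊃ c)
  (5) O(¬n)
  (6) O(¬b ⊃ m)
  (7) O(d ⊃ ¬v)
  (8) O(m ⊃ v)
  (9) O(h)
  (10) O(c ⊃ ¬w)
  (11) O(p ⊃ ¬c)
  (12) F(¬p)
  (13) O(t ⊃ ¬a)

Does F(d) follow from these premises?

Premise 12 is F(¬p), i.e. O(p).
Premise 11 is O(p ⊃ ¬c); since O(p), deontic closure gives O(¬c).
Premise 4, O(¬a ⊃ c), contraposes to O(¬c ⊃ a); with O(¬c) we get O(a).
Premise 13 is O(t ⊃ ¬a); contrapositively O(a ⊃ ¬t). Since O(a) holds, K gives O(¬t).
Premise 1 is O(¬m ⊃ t); contrapositively O(¬t ⊃ m). Since O(¬t) holds, K gives O(m).
Applying K to premise 8 (O(m ⊃ v)) and O(m) yields O(v).
Premise 7 is O(d ⊃ ¬v); contrapositively O(v ⊃ ¬d). Since O(v) holds, K gives O(¬d).
Premises 2, 3, 5, 6, 9, 10 do not contribute to this derivation.
So O(¬d) holds, i.e. F(d). The claim follows.

Yes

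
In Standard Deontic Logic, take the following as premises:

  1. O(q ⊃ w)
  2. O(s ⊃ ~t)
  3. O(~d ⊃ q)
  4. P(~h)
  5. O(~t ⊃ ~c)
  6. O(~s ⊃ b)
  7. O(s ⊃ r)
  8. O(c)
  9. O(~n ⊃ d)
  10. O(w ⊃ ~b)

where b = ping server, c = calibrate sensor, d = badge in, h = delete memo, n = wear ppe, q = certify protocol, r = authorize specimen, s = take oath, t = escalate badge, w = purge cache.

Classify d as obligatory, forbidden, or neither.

Premise 8 gives O(c).
The contrapositive of premise 5 (O(~t ⊃ ~c)) is O(c ⊃ t), and O(c) is already established, so O(t).
Premise 2, O(s ⊃ ~t), contraposes to O(t ⊃ ~s); with O(t) we get O(~s).
Applying K to premise 6 (O(~s ⊃ b)) and O(~s) yields O(b).
Premise 10 is O(w ⊃ ~b); contrapositively O(b ⊃ ~w). Since O(b) holds, K gives O(~w).
The contrapositive of premise 1 (O(q ⊃ w)) is O(~w ⊃ ~q), and O(~w) is already established, so O(~q).
Premise 3, O(~d ⊃ q), contraposes to O(~q ⊃ d); with O(~q) we get O(d).
Premises 4, 7, 9 do not contribute to this derivation.
Hence d is obligatory.

Obligatory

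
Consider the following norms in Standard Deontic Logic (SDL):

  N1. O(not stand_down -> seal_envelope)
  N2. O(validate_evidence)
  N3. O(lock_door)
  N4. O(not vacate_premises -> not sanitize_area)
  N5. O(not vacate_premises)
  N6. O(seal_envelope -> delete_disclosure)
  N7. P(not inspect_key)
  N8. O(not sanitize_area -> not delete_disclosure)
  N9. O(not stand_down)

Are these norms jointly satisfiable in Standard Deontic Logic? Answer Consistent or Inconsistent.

Inconsistent

Premise 9 gives O(not stand_down).
With premise 1, O(not stand_down -> seal_envelope), the K-axiom yields O(seal_envelope).
Premise 6 is O(seal_envelope -> delete_disclosure); since O(seal_envelope), deontic closure gives O(delete_disclosure).
Premise 8 is O(not sanitize_area -> not delete_disclosure); contrapositively O(delete_disclosure -> sanitize_area). Since O(delete_disclosure) holds, K gives O(sanitize_area).
Premise 4 is O(not vacate_premises -> not sanitize_area); contrapositively O(sanitize_area -> vacate_premises). Since O(sanitize_area) holds, K gives O(vacate_premises).
But premise 5 directly asserts O(not vacate_premises).
We now have both O(vacate_premises) and O(not vacate_premises) — vacate_premises is simultaneously obligatory and forbidden, violating the D-axiom.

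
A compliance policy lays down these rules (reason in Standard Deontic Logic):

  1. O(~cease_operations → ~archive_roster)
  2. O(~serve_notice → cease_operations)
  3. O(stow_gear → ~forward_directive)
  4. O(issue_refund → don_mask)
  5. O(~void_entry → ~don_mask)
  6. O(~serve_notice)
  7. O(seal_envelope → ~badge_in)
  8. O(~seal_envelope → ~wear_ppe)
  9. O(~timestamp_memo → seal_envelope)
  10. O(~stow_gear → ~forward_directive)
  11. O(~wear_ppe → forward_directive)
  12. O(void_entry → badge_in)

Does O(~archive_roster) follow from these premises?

Premise 1 is O(~cease_operations → ~archive_roster), but O(~cease_operations) is not derivable from the premises, so it does not yield O(~archive_roster).
No other premise forces O(~archive_roster). An ideal world satisfying every premise can still have ~archive_roster false, so O(~archive_roster) is not derivable.

No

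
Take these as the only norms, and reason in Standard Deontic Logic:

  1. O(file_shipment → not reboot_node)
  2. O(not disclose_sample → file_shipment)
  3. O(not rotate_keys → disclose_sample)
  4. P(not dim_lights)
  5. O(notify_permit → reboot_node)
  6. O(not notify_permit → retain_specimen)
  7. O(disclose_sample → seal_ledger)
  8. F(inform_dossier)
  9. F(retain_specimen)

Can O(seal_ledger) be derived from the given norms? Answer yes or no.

Premise 9 is F(retain_specimen), i.e. O(not retain_specimen).
Premise 6 is O(not notify_permit → retain_specimen); contrapositively O(not retain_specimen → notify_permit). Since O(not retain_specimen) holds, K gives O(notify_permit).
With premise 5, O(notify_permit → reboot_node), the K-axiom yields O(reboot_node).
The contrapositive of premise 1 (O(file_shipment → not reboot_node)) is O(reboot_node → not file_shipment), and O(reboot_node) is already established, so O(not file_shipment).
Premise 2, O(not disclose_sample → file_shipment), contraposes to O(not file_shipment → disclose_sample); with O(not file_shipment) we get O(disclose_sample).
Premise 7 is O(disclose_sample → seal_ledger); since O(disclose_sample), deontic closure gives O(seal_ledger).
Premises 3, 4, 8 do not contribute to this derivation.
So O(seal_ledger) follows.

Yes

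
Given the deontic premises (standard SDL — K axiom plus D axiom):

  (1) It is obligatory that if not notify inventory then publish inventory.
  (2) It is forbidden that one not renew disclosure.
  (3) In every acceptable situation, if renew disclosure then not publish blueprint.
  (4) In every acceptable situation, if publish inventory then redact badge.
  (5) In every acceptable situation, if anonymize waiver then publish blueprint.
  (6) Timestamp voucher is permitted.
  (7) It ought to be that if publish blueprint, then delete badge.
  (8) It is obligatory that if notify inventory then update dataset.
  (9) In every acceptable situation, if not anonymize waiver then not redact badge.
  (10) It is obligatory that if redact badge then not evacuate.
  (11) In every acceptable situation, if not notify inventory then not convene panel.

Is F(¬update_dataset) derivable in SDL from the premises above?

Premise 2, F(¬renew_disclosure), is equivalent to O(renew_disclosure).
With premise 3, O(renew_disclosure → ¬publish_blueprint), the K-axiom yields O(¬publish_blueprint).
Premise 5 is O(anonymize_waiver → publish_blueprint); contrapositively O(¬publish_blueprint → ¬anonymize_waiver). Since O(¬publish_blueprint) holds, K gives O(¬anonymize_waiver).
With premise 9, O(¬anonymize_waiver → ¬redact_badge), the K-axiom yields O(¬redact_badge).
Premise 4, O(publish_inventory → redact_badge), contraposes to O(¬redact_badge → ¬publish_inventory); with O(¬redact_badge) we get O(¬publish_inventory).
Premise 1, O(¬notify_inventory → publish_inventory), contraposes to O(¬publish_inventory → notify_inventory); with O(¬publish_inventory) we get O(notify_inventory).
With premise 8, O(notify_inventory → update_dataset), the K-axiom yields O(update_dataset).
Premises 6, 7, 10, 11 do not contribute to this derivation.
So O(update_dataset) holds, i.e. F(¬update_dataset). The claim follows.

Yes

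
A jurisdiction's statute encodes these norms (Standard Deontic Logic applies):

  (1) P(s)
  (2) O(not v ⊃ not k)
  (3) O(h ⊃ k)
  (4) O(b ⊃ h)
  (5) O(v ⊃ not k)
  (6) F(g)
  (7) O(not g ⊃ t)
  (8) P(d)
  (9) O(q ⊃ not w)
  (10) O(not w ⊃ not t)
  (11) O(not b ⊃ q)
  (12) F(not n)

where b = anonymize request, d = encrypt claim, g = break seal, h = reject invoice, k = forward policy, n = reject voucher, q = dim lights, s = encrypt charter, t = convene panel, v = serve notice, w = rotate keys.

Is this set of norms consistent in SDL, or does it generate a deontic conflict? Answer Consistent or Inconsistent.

Inconsistent

By case analysis on v: premise 5 gives O(v ⊃ not k) and premise 2 gives O(not v ⊃ not k), so O(not k) either way.
The contrapositive of premise 3 (O(h ⊃ k)) is O(not k ⊃ not h), and O(not k) is already established, so O(not h).
The contrapositive of premise 4 (O(b ⊃ h)) is O(not h ⊃ not b), and O(not h) is already established, so O(not b).
Premise 11 is O(not b ⊃ q); since O(not b), deontic closure gives O(q).
Premise 9 is O(q ⊃ not w); since O(q), deontic closure gives O(not w).
Applying K to premise 10 (O(not w ⊃ not t)) and O(not w) yields O(not t).
Premise 7, O(not g ⊃ t), contraposes to O(not t ⊃ g); with O(not t) we get O(g).
However, F(g) at premise 6 amounts to O(not g).
We now have both O(g) and O(not g) — g is simultaneously obligatory and forbidden, violating the D-axiom.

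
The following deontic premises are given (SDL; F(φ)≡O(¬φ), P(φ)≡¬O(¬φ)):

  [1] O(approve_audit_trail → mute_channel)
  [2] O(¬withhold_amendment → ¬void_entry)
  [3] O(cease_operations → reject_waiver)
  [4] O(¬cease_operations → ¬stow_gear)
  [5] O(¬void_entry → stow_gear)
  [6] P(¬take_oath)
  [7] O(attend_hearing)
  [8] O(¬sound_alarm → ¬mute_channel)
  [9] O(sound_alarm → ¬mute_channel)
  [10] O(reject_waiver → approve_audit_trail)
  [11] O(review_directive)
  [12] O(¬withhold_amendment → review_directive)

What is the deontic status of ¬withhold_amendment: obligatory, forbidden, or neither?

Forbidden

Premises 9 and 8 are O(sound_alarm → ¬mute_channel) and O(¬sound_alarm → ¬mute_channel); every ideal world satisfies sound_alarm or ¬sound_alarm, so in either case ¬mute_channel holds — hence O(¬mute_channel).
Premise 1 is O(approve_audit_trail → mute_channel); contrapositively O(¬mute_channel → ¬approve_audit_trail). Since O(¬mute_channel) holds, K gives O(¬approve_audit_trail).
The contrapositive of premise 10 (O(reject_waiver → approve_audit_trail)) is O(¬approve_audit_trail → ¬reject_waiver), and O(¬approve_audit_trail) is already established, so O(¬reject_waiver).
Premise 3 is O(cease_operations → reject_waiver); contrapositively O(¬reject_waiver → ¬cease_operations). Since O(¬reject_waiver) holds, K gives O(¬cease_operations).
Applying K to premise 4 (O(¬cease_operations → ¬stow_gear)) and O(¬cease_operations) yields O(¬stow_gear).
Premise 5 is O(¬void_entry → stow_gear); contrapositively O(¬stow_gear → void_entry). Since O(¬stow_gear) holds, K gives O(void_entry).
The contrapositive of premise 2 (O(¬withhold_amendment → ¬void_entry)) is O(void_entry → withhold_amendment), and O(void_entry) is already established, so O(withhold_amendment).
Premises 6, 7, 11, 12 do not contribute to this derivation.
Thus O(withhold_amendment), which is F(¬withhold_amendment): ¬withhold_amendment is forbidden.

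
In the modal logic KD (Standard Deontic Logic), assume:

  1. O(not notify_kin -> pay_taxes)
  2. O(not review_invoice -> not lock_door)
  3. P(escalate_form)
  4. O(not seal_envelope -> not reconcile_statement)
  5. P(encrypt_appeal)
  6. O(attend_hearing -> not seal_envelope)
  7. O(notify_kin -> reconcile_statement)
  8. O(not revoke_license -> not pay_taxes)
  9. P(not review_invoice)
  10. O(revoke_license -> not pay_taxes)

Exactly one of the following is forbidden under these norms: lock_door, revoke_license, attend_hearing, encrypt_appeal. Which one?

attend_hearing

By case analysis on revoke_license: premise 10 gives O(revoke_license -> not pay_taxes) and premise 8 gives O(not revoke_license -> not pay_taxes), so O(not pay_taxes) either way.
Premise 1, O(not notify_kin -> pay_taxes), contraposes to O(not pay_taxes -> notify_kin); with O(not pay_taxes) we get O(notify_kin).
Premise 7 is O(notify_kin -> reconcile_statement); since O(notify_kin), deontic closure gives O(reconcile_statement).
Premise 4, O(not seal_envelope -> not reconcile_statement), contraposes to O(reconcile_statement -> seal_envelope); with O(reconcile_statement) we get O(seal_envelope).
The contrapositive of premise 6 (O(attend_hearing -> not seal_envelope)) is O(seal_envelope -> not attend_hearing), and O(seal_envelope) is already established, so O(not attend_hearing).
So O(not attend_hearing) holds, i.e. attend_hearing is forbidden. None of the other listed options is forbidden under the premises.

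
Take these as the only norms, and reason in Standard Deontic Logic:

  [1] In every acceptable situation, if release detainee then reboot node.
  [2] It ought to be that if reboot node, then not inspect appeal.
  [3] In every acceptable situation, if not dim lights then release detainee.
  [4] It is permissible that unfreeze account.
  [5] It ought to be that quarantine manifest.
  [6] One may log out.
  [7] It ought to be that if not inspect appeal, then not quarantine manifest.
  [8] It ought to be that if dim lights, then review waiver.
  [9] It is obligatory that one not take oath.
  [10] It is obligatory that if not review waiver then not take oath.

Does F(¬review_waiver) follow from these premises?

From premise 5 we have O(quarantine_manifest).
Premise 7 is O(¬inspect_appeal → ¬quarantine_manifest); contrapositively O(quarantine_manifest → inspect_appeal). Since O(quarantine_manifest) holds, K gives O(inspect_appeal).
The contrapositive of premise 2 (O(reboot_node → ¬inspect_appeal)) is O(inspect_appeal → ¬reboot_node), and O(inspect_appeal) is already established, so O(¬reboot_node).
The contrapositive of premise 1 (O(release_detainee → reboot_node)) is O(¬reboot_node → ¬release_detainee), and O(¬reboot_node) is already established, so O(¬release_detainee).
The contrapositive of premise 3 (O(¬dim_lights → release_detainee)) is O(¬release_detainee → dim_lights), and O(¬release_detainee) is already established, so O(dim_lights).
Applying K to premise 8 (O(dim_lights → review_waiver)) and O(dim_lights) yields O(review_waiver).
Premises 4, 6, 9, 10 do not contribute to this derivation.
So O(review_waiver) holds, i.e. F(¬review_waiver). The claim follows.

Yes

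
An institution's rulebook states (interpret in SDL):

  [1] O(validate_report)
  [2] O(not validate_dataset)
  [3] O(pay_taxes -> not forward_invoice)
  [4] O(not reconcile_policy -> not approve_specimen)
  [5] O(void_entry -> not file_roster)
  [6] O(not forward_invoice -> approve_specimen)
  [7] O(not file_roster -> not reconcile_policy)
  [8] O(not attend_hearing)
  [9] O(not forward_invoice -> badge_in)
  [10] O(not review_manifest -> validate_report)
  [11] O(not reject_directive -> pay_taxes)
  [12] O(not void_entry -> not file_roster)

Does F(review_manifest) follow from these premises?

No

Premise 10 is O(not review_manifest -> validate_report); even if O(validate_report) held, inferring O(not review_manifest) would be affirming the consequent — invalid.
No other premise forces O(not review_manifest). An ideal world satisfying every premise can still have review_manifest true, so F(review_manifest) is not derivable.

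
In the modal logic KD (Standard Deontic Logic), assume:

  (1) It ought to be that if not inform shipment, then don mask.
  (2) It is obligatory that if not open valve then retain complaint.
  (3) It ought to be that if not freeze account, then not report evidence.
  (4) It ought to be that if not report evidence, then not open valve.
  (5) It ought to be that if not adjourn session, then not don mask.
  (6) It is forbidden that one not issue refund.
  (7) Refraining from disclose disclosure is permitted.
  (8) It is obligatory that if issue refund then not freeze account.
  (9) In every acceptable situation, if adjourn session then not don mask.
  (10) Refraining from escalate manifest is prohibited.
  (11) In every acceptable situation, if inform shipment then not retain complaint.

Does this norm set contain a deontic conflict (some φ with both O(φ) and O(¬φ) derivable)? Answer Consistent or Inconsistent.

Inconsistent

Premises 5 and 9 are O(¬adjourn_session → ¬don_mask) and O(adjourn_session → ¬don_mask); every ideal world satisfies ¬adjourn_session or adjourn_session, so in either case ¬don_mask holds — hence O(¬don_mask).
The contrapositive of premise 1 (O(¬inform_shipment → don_mask)) is O(¬don_mask → inform_shipment), and O(¬don_mask) is already established, so O(inform_shipment).
With premise 11, O(inform_shipment → ¬retain_complaint), the K-axiom yields O(¬retain_complaint).
Premise 2 is O(¬open_valve → retain_complaint); contrapositively O(¬retain_complaint → open_valve). Since O(¬retain_complaint) holds, K gives O(open_valve).
Premise 4 is O(¬report_evidence → ¬open_valve); contrapositively O(open_valve → report_evidence). Since O(open_valve) holds, K gives O(report_evidence).
The contrapositive of premise 3 (O(¬freeze_account → ¬report_evidence)) is O(report_evidence → freeze_account), and O(report_evidence) is already established, so O(freeze_account).
Premise 8, O(issue_refund → ¬freeze_account), contraposes to O(freeze_account → ¬issue_refund); with O(freeze_account) we get O(¬issue_refund).
But premise 6, F(¬issue_refund), means O(issue_refund).
We now have both O(¬issue_refund) and O(issue_refund) — issue_refund is simultaneously obligatory and forbidden, violating the D-axiom.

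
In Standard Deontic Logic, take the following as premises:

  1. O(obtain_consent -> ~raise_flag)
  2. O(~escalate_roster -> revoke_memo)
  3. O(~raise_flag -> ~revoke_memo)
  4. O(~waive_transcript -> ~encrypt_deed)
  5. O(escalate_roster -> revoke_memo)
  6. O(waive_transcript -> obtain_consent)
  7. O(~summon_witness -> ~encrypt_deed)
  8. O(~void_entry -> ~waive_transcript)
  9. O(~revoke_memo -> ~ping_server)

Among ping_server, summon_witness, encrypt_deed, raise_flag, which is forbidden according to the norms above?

By case analysis on ~escalate_roster: premise 2 gives O(~escalate_roster -> revoke_memo) and premise 5 gives O(escalate_roster -> revoke_memo), so O(revoke_memo) either way.
The contrapositive of premise 3 (O(~raise_flag -> ~revoke_memo)) is O(revoke_memo -> raise_flag), and O(revoke_memo) is already established, so O(raise_flag).
The contrapositive of premise 1 (O(obtain_consent -> ~raise_flag)) is O(raise_flag -> ~obtain_consent), and O(raise_flag) is already established, so O(~obtain_consent).
Premise 6 is O(waive_transcript -> obtain_consent); contrapositively O(~obtain_consent -> ~waive_transcript). Since O(~obtain_consent) holds, K gives O(~waive_transcript).
Applying K to premise 4 (O(~waive_transcript -> ~encrypt_deed)) and O(~waive_transcript) yields O(~encrypt_deed).
So O(~encrypt_deed) holds, i.e. encrypt_deed is forbidden. None of the other listed options is forbidden under the premises.

encrypt_deed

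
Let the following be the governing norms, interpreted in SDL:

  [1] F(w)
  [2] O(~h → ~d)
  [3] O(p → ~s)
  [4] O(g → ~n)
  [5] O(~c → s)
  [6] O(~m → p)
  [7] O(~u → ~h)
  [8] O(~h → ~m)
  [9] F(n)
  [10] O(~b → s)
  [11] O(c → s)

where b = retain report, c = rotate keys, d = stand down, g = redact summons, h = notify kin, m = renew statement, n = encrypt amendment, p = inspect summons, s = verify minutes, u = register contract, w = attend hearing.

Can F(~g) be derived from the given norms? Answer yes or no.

No

Premise 4 is O(g → ~n); even if O(~n) held, inferring O(g) would be affirming the consequent — invalid.
No other premise forces O(g). An ideal world satisfying every premise can still have ~g true, so F(~g) is not derivable.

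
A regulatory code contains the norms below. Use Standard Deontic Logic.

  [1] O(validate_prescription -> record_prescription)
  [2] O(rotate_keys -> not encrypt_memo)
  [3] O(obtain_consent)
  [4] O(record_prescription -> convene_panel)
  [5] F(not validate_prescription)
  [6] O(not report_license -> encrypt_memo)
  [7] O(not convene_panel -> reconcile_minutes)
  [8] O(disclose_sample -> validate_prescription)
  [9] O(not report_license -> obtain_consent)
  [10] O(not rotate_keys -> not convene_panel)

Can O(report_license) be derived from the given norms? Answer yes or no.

Yes

F(not validate_prescription) at premise 5 means O(validate_prescription).
Applying K to premise 1 (O(validate_prescription -> record_prescription)) and O(validate_prescription) yields O(record_prescription).
From O(record_prescription) and premise 4, O(record_prescription -> convene_panel), we obtain O(convene_panel).
Premise 10, O(not rotate_keys -> not convene_panel), contraposes to O(convene_panel -> rotate_keys); with O(convene_panel) we get O(rotate_keys).
With premise 2, O(rotate_keys -> not encrypt_memo), the K-axiom yields O(not encrypt_memo).
Premise 6 is O(not report_license -> encrypt_memo); contrapositively O(not encrypt_memo -> report_license). Since O(not encrypt_memo) holds, K gives O(report_license).
Premises 3, 7, 8, 9 do not contribute to this derivation.
So O(report_license) follows.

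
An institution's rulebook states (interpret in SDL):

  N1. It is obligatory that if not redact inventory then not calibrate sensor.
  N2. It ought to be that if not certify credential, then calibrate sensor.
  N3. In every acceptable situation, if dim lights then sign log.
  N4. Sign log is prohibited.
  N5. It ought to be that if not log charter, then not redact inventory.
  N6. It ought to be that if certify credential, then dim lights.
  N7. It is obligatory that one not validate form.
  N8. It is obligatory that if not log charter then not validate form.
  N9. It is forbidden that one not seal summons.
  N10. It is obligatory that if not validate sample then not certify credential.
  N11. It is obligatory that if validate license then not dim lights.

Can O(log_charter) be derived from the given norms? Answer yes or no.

F(sign_log) at premise 4 means O(¬sign_log).
Premise 3 is O(dim_lights → sign_log); contrapositively O(¬sign_log → ¬dim_lights). Since O(¬sign_log) holds, K gives O(¬dim_lights).
Premise 6 is O(certify_credential → dim_lights); contrapositively O(¬dim_lights → ¬certify_credential). Since O(¬dim_lights) holds, K gives O(¬certify_credential).
From O(¬certify_credential) and premise 2, O(¬certify_credential → calibrate_sensor), we obtain O(calibrate_sensor).
Premise 1, O(¬redact_inventory → ¬calibrate_sensor), contraposes to O(calibrate_sensor → redact_inventory); with O(calibrate_sensor) we get O(redact_inventory).
The contrapositive of premise 5 (O(¬log_charter → ¬redact_inventory)) is O(redact_inventory → log_charter), and O(redact_inventory) is already established, so O(log_charter).
Premises 7, 8, 9, 10, 11 do not contribute to this derivation.
So O(log_charter) follows.

Yes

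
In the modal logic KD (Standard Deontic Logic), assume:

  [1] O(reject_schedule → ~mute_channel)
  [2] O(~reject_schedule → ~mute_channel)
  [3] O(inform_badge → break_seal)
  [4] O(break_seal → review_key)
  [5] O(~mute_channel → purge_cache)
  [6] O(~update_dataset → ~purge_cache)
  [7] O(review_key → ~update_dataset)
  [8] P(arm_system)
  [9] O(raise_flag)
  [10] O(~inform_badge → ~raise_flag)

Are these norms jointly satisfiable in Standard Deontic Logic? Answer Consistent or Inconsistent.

Inconsistent

Premises 1 and 2 are O(reject_schedule → ~mute_channel) and O(~reject_schedule → ~mute_channel); every ideal world satisfies reject_schedule or ~reject_schedule, so in either case ~mute_channel holds — hence O(~mute_channel).
Applying K to premise 5 (O(~mute_channel → purge_cache)) and O(~mute_channel) yields O(purge_cache).
Premise 6, O(~update_dataset → ~purge_cache), contraposes to O(purge_cache → update_dataset); with O(purge_cache) we get O(update_dataset).
Premise 7, O(review_key → ~update_dataset), contraposes to O(update_dataset → ~review_key); with O(update_dataset) we get O(~review_key).
Premise 4, O(break_seal → review_key), contraposes to O(~review_key → ~break_seal); with O(~review_key) we get O(~break_seal).
The contrapositive of premise 3 (O(inform_badge → break_seal)) is O(~break_seal → ~inform_badge), and O(~break_seal) is already established, so O(~inform_badge).
With premise 10, O(~inform_badge → ~raise_flag), the K-axiom yields O(~raise_flag).
But premise 9 directly asserts O(raise_flag).
We now have both O(~raise_flag) and O(raise_flag) — raise_flag is simultaneously obligatory and forbidden, violating the D-axiom.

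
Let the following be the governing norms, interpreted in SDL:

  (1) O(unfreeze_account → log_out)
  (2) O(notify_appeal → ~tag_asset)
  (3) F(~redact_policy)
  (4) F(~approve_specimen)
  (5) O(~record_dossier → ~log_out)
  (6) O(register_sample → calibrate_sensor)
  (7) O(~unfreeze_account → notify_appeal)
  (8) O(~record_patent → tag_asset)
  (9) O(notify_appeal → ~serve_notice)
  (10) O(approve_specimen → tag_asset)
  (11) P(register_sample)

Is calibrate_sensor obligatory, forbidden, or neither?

Premise 6 is O(register_sample → calibrate_sensor), but O(register_sample) is not derivable from the premises (the permission P(register_sample) asserts only ~O(~register_sample), not O(register_sample)), so it does not yield O(calibrate_sensor).
No premise or chain of K-axiom applications forces O(calibrate_sensor), and none forces O(~calibrate_sensor). So calibrate_sensor is neither obligatory nor forbidden under these norms.

Neither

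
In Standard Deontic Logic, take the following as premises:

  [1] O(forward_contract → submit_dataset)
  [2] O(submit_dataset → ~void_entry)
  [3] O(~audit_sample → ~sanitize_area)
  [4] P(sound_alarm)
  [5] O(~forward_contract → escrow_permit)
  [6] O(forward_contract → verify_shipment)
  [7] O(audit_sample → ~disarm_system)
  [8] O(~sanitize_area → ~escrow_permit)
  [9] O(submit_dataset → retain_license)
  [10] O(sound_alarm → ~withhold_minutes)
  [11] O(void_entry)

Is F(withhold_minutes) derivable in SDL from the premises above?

Premise 10 is O(sound_alarm → ~withhold_minutes), but O(sound_alarm) is not derivable from the premises (the permission P(sound_alarm) asserts only ~O(~sound_alarm), not O(sound_alarm)), so it does not yield O(~withhold_minutes).
No other premise forces O(~withhold_minutes). An ideal world satisfying every premise can still have withhold_minutes true, so F(withhold_minutes) is not derivable.

No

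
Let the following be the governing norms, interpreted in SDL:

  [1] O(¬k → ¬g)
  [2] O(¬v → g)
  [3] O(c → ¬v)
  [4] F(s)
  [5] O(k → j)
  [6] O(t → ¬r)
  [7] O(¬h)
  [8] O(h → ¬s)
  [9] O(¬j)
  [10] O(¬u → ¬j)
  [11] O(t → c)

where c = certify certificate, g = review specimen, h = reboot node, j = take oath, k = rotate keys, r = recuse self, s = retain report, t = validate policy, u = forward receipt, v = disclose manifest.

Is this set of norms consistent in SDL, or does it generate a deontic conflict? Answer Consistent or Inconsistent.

Premise 8 is O(h → ¬s); even if O(¬s) held, inferring O(h) would be affirming the consequent — invalid.
So O(h) is not derivable, and the apparent clash with O(¬h) does not arise.
A world satisfying every obligation exists (e.g. c=false, g=false, h=false, j=false, k=false, r=false, s=false, t=false, u=false, v=true); no atom is both obligatory and forbidden, so the set is consistent.

Consistent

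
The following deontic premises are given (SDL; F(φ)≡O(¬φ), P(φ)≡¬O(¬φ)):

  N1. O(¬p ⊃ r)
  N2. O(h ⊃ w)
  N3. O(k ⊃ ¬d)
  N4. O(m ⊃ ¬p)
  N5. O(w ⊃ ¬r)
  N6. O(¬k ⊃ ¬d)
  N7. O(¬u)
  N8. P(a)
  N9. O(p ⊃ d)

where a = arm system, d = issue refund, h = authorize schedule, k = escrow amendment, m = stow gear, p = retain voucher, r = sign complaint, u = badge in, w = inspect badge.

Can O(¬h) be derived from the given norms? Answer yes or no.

Yes

By case analysis on ¬k: premise 6 gives O(¬k ⊃ ¬d) and premise 3 gives O(k ⊃ ¬d), so O(¬d) either way.
Premise 9 is O(p ⊃ d); contrapositively O(¬d ⊃ ¬p). Since O(¬d) holds, K gives O(¬p).
With premise 1, O(¬p ⊃ r), the K-axiom yields O(r).
Premise 5, O(w ⊃ ¬r), contraposes to O(r ⊃ ¬w); with O(r) we get O(¬w).
The contrapositive of premise 2 (O(h ⊃ w)) is O(¬w ⊃ ¬h), and O(¬w) is already established, so O(¬h).
Premises 4, 7, 8 do not contribute to this derivation.
So O(¬h) follows.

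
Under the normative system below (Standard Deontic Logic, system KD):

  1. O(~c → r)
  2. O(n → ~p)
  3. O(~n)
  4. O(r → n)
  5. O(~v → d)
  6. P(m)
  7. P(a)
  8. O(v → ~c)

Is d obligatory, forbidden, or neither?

Obligatory

Premise 3 gives O(~n).
Premise 4 is O(r → n); contrapositively O(~n → ~r). Since O(~n) holds, K gives O(~r).
Premise 1, O(~c → r), contraposes to O(~r → c); with O(~r) we get O(c).
Premise 8, O(v → ~c), contraposes to O(c → ~v); with O(c) we get O(~v).
Applying K to premise 5 (O(~v → d)) and O(~v) yields O(d).
Premises 2, 6, 7 do not contribute to this derivation.
Hence d is obligatory.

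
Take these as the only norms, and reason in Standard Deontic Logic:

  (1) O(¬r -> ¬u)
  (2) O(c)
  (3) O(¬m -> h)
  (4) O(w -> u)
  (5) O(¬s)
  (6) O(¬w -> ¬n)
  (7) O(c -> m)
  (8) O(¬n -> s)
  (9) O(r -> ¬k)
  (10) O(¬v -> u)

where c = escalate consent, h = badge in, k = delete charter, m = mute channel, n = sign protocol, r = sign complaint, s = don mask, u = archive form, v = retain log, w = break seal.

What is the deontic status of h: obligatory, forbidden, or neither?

Neither

Premise 3 is O(¬m -> h), but O(¬m) is not derivable from the premises, so it does not yield O(h).
No premise or chain of K-axiom applications forces O(h), and none forces O(¬h). So h is neither obligatory nor forbidden under these norms.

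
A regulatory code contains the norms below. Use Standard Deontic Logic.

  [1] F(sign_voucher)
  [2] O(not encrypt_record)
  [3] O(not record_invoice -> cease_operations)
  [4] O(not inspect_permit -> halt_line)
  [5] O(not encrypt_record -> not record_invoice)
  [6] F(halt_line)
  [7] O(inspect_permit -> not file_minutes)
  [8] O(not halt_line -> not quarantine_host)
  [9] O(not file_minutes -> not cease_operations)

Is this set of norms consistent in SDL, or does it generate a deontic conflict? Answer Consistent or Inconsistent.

From premise 2 we have O(not encrypt_record).
Applying K to premise 5 (O(not encrypt_record -> not record_invoice)) and O(not encrypt_record) yields O(not record_invoice).
With premise 3, O(not record_invoice -> cease_operations), the K-axiom yields O(cease_operations).
Premise 9, O(not file_minutes -> not cease_operations), contraposes to O(cease_operations -> file_minutes); with O(cease_operations) we get O(file_minutes).
Premise 7 is O(inspect_permit -> not file_minutes); contrapositively O(file_minutes -> not inspect_permit). Since O(file_minutes) holds, K gives O(not inspect_permit).
Premise 4 is O(not inspect_permit -> halt_line); since O(not inspect_permit), deontic closure gives O(halt_line).
However, F(halt_line) at premise 6 amounts to O(not halt_line).
We now have both O(halt_line) and O(not halt_line) — halt_line is simultaneously obligatory and forbidden, violating the D-axiom.

Inconsistent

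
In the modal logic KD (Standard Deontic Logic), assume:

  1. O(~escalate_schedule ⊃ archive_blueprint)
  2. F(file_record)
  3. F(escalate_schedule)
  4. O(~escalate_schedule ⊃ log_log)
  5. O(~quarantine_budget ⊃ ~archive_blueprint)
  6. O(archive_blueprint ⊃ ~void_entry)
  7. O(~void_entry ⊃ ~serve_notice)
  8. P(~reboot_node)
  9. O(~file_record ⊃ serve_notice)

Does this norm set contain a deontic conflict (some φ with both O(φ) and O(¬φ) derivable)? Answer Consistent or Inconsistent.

Inconsistent

Premise 2 is F(file_record), i.e. O(~file_record).
Applying K to premise 9 (O(~file_record ⊃ serve_notice)) and O(~file_record) yields O(serve_notice).
The contrapositive of premise 7 (O(~void_entry ⊃ ~serve_notice)) is O(serve_notice ⊃ void_entry), and O(serve_notice) is already established, so O(void_entry).
Premise 6, O(archive_blueprint ⊃ ~void_entry), contraposes to O(void_entry ⊃ ~archive_blueprint); with O(void_entry) we get O(~archive_blueprint).
The contrapositive of premise 1 (O(~escalate_schedule ⊃ archive_blueprint)) is O(~archive_blueprint ⊃ escalate_schedule), and O(~archive_blueprint) is already established, so O(escalate_schedule).
But premise 3, F(escalate_schedule), means O(~escalate_schedule).
We now have both O(escalate_schedule) and O(~escalate_schedule) — escalate_schedule is simultaneously obligatory and forbidden, violating the D-axiom.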